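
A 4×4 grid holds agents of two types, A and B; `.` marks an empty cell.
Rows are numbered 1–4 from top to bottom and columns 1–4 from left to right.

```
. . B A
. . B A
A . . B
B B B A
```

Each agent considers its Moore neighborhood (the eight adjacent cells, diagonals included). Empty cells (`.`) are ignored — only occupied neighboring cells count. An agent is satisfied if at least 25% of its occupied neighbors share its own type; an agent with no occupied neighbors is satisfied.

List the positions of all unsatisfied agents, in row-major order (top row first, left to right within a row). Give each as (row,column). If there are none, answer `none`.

(1,3)B 1/3 satisfied
(1,4)A 1/3 satisfied
(2,3)B 2/4 satisfied
(2,4)A 1/4 satisfied
(3,1)A 0/2 not
(3,4)B 2/4 satisfied
(4,1)B 1/2 satisfied
(4,2)B 2/3 satisfied
(4,3)B 2/3 satisfied
(4,4)A 0/2 not

(3,1), (4,4)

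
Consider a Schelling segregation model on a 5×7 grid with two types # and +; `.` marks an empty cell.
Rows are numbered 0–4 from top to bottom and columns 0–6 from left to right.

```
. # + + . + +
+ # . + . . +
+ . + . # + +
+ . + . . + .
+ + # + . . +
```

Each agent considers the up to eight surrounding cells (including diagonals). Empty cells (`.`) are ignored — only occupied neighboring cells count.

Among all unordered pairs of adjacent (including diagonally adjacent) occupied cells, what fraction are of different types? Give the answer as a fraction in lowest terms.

Scan each occupied cell's neighbors to the right and below (and the two forward diagonals) so each pair is counted once.
Row 0: #(0,1)–+(0,2)≠ #(0,1)–#(1,1)= #(0,1)–+(1,0)≠ +(0,2)–+(0,3)= +(0,2)–+(1,3)= +(0,2)–#(1,1)≠ +(0,3)–+(1,3)= +(0,5)–+(0,6)= +(0,5)–+(1,6)= +(0,6)–+(1,6)=  → 3/10 unlike.
Row 1: +(1,0)–#(1,1)≠ +(1,0)–+(2,0)= #(1,1)–+(2,2)≠ #(1,1)–+(2,0)≠ +(1,3)–#(2,4)≠ +(1,3)–+(2,2)= +(1,6)–+(2,6)= +(1,6)–+(2,5)=  → 4/8 unlike.
Row 2: +(2,0)–+(3,0)= +(2,2)–+(3,2)= #(2,4)–+(2,5)≠ #(2,4)–+(3,5)≠ +(2,5)–+(2,6)= +(2,5)–+(3,5)= +(2,6)–+(3,5)=  → 2/7 unlike.
Row 3: +(3,0)–+(4,0)= +(3,0)–+(4,1)= +(3,2)–#(4,2)≠ +(3,2)–+(4,3)= +(3,2)–+(4,1)= +(3,5)–+(4,6)=  → 1/6 unlike.
Row 4: +(4,0)–+(4,1)= +(4,1)–#(4,2)≠ #(4,2)–+(4,3)≠  → 2/3 unlike.
Total adjacent occupied pairs: 34; unlike-type pairs: 12.
12/34 reduces to 6/17.

6/17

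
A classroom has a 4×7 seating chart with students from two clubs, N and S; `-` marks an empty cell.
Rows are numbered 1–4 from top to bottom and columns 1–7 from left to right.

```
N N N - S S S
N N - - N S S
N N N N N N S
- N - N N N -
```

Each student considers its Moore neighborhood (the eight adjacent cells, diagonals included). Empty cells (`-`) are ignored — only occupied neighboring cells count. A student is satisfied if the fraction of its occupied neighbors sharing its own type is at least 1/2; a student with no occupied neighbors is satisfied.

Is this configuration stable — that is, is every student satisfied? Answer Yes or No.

(1,1)N 3/3 ✓
(1,2)N 4/4 ✓
(1,3)N 2/2 ✓
(1,5)S 2/3 ✓
(1,6)S 4/5 ✓
(1,7)S 3/3 ✓
(2,1)N 5/5 ✓
(2,2)N 7/7 ✓
(2,5)N 3/6 ✓
(2,6)S 5/8 ✓
(2,7)S 4/5 ✓
(3,1)N 4/4 ✓
(3,2)N 5/5 ✓
(3,3)N 5/5 ✓
(3,4)N 5/5 ✓
(3,5)N 6/7 ✓
(3,6)N 4/7 ✓
(3,7)S 2/4 ✓
(4,2)N 3/3 ✓
(4,4)N 4/4 ✓
(4,5)N 5/5 ✓
(4,6)N 3/4 ✓
All meet the threshold, so the configuration is stable.

Yes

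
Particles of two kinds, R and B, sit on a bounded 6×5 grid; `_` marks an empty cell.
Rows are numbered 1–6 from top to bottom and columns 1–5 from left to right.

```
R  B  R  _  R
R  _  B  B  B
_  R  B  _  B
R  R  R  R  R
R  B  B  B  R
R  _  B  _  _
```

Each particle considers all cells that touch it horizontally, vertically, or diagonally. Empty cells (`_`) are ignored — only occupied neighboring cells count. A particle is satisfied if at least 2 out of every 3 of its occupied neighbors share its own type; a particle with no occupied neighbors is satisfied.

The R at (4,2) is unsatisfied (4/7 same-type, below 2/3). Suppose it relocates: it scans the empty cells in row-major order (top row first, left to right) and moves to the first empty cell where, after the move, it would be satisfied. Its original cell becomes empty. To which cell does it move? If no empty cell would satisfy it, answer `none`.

Vacating (4,2). Empty cells in order:
  (1,4): 2/5 same-type → still unsatisfied.
  (2,2): 4/7 same-type → still unsatisfied.
  (3,1): 3/3 same-type → satisfied — stop here.

(3,1)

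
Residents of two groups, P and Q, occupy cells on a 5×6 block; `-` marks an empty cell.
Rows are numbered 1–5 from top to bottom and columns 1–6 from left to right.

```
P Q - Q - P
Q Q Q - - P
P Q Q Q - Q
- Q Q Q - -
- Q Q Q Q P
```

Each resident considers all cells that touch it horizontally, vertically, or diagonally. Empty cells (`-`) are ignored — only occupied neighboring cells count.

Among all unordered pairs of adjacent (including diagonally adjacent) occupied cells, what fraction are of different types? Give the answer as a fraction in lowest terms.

Scan each occupied cell's neighbors to the right and below (and the two forward diagonals) so each pair is counted once.
From row 1: 3 unlike of 8 pairs (running 3/8).
From row 2: 3 unlike of 11 pairs (running 6/19).
From row 3: 2 unlike of 11 pairs (running 8/30).
From row 4: 0 unlike of 10 pairs (running 8/40).
From row 5: 1 unlike of 4 pairs (running 9/44).
Total adjacent occupied pairs: 44; unlike-type pairs: 9.
9/44 is already in lowest terms.

9/44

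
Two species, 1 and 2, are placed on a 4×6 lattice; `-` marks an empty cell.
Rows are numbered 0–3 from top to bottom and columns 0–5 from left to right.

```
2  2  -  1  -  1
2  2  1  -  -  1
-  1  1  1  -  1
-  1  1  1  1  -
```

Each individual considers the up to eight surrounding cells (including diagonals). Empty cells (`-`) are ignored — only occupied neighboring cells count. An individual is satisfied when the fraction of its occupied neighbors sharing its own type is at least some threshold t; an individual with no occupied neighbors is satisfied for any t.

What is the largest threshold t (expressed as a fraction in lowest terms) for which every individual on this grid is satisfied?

(0,0)2 3/3
(0,1)2 3/4
(0,3)1 1/1
(0,5)1 1/1
(1,0)2 3/4
(1,1)2 3/6
(1,2)1 4/6
(1,5)1 2/2
(2,1)1 4/6
(2,2)1 6/7
(2,3)1 5/5
(2,5)1 2/2
(3,1)1 3/3
(3,2)1 5/5
(3,3)1 4/4
(3,4)1 3/3
The smallest same-type fraction is 3/6 at (1,1), which reduces to 1/2. Any threshold above that leaves this individual unsatisfied.

1/2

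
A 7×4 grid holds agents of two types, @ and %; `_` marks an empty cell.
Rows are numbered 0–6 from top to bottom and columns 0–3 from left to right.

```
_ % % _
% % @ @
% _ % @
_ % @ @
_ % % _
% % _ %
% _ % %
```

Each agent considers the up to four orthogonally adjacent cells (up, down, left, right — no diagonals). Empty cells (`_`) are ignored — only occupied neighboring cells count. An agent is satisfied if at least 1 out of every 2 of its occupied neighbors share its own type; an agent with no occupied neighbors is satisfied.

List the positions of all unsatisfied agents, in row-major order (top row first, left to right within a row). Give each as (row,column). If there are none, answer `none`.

Row 0: (0,1)% 2/2 ok · (0,2)% 1/2 ok
Row 1: (1,0)% 2/2 ok · (1,1)% 2/3 ok · (1,2)@ 1/4 unhappy · (1,3)@ 2/2 ok
Row 2: (2,0)% 1/1 ok · (2,2)% 0/3 unhappy · (2,3)@ 2/3 ok
Row 3: (3,1)% 1/2 ok · (3,2)@ 1/4 unhappy · (3,3)@ 2/2 ok
Row 4: (4,1)% 3/3 ok · (4,2)% 1/2 ok
Row 5: (5,0)% 2/2 ok · (5,1)% 2/2 ok · (5,3)% 1/1 ok
Row 6: (6,0)% 1/1 ok · (6,2)% 1/1 ok · (6,3)% 2/2 ok

(1,2), (2,2), (3,2)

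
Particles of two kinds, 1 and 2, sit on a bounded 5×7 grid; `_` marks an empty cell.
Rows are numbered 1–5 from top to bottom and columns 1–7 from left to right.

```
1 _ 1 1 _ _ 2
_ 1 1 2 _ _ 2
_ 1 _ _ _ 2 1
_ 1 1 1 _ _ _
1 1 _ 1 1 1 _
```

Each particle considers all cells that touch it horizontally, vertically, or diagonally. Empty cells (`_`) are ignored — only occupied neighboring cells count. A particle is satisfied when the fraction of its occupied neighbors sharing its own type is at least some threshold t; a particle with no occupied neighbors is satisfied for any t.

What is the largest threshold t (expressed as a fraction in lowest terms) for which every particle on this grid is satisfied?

0/1

Row 1: (1,1)1 1/1 · (1,3)1 3/4 · (1,4)1 2/3 · (1,7)2 1/1
Row 2: (2,2)1 4/4 · (2,3)1 4/5 · (2,4)2 0/3 · (2,7)2 2/3
Row 3: (3,2)1 4/4 · (3,6)2 1/2 · (3,7)1 0/2
Row 4: (4,2)1 4/4 · (4,3)1 5/5 · (4,4)1 3/3
Row 5: (5,1)1 2/2 · (5,2)1 3/3 · (5,4)1 3/3 · (5,5)1 3/3 · (5,6)1 1/1
The smallest same-type fraction is 0/3 at (2,4), which reduces to 0/1. Any threshold above that leaves this particle unsatisfied.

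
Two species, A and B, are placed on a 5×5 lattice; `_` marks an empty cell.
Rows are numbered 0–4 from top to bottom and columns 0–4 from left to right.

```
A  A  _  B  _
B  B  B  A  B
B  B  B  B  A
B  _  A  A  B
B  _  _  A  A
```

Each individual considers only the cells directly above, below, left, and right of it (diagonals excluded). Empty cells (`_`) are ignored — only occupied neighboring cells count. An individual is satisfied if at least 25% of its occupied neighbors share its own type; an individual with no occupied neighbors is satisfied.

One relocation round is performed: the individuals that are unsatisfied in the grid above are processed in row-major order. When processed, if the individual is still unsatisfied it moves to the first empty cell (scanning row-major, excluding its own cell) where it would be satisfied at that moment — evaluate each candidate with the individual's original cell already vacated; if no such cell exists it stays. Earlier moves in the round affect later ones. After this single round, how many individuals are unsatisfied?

Initially unsatisfied (in order): (0,3), (1,3), (1,4), (2,4), (3,4).
  (0,3) → (0,2).
  (1,3) → (3,1).
  (1,4) → (0,3).
  (2,4) → (1,4).
  (3,4) → (0,4).
Resulting grid:
A A B B B
B B B _ A
B B B B _
B A A A _
B _ _ A A
Unsatisfied now: (1,4).

1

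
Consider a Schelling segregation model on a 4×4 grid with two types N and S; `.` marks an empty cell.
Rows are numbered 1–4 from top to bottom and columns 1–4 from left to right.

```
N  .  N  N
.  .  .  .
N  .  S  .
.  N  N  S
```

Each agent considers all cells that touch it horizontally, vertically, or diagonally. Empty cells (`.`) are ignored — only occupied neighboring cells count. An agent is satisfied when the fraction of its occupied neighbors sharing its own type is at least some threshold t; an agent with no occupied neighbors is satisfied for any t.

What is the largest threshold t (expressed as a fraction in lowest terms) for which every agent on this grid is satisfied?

Row 1: (1,1)N — no occupied neighbors · (1,3)N 1/1 · (1,4)N 1/1
Row 3: (3,1)N 1/1 · (3,3)S 1/3
Row 4: (4,2)N 2/3 · (4,3)N 1/3 · (4,4)S 1/2
The smallest same-type fraction is 1/3 at (3,3), which reduces to 1/3. Any threshold above that leaves this agent unsatisfied.

1/3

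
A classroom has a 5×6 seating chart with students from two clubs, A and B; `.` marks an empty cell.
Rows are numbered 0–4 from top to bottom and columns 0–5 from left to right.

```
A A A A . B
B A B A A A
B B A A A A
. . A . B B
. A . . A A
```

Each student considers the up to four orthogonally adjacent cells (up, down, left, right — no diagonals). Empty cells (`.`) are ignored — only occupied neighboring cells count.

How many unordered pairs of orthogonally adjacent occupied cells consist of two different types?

13

Scan each occupied cell's neighbors to the right and below so each pair is counted once.
From row 0: 3 unlike of 8 pairs (running 3/8).
From row 1: 5 unlike of 11 pairs (running 8/19).
From row 2: 3 unlike of 8 pairs (running 11/27).
From row 3: 2 unlike of 3 pairs (running 13/30).
From row 4: 0 unlike of 1 pairs (running 13/31).
Total adjacent occupied pairs: 31; unlike-type pairs: 13.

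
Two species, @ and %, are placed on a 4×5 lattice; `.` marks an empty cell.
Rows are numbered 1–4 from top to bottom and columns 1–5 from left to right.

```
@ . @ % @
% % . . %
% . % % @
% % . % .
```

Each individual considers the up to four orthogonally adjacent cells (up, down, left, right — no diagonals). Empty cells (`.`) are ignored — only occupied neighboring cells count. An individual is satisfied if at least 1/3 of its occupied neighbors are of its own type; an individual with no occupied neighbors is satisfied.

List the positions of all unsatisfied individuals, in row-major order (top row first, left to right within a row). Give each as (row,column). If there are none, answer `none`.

Row 1: (1,1)@ 0/1 not · (1,3)@ 0/1 not · (1,4)% 0/2 not · (1,5)@ 0/2 not
Row 2: (2,1)% 2/3 satisfied · (2,2)% 1/1 satisfied · (2,5)% 0/2 not
Row 3: (3,1)% 2/2 satisfied · (3,3)% 1/1 satisfied · (3,4)% 2/3 satisfied · (3,5)@ 0/2 not
Row 4: (4,1)% 2/2 satisfied · (4,2)% 1/1 satisfied · (4,4)% 1/1 satisfied

(1,1), (1,3), (1,4), (1,5), (2,5), (3,5)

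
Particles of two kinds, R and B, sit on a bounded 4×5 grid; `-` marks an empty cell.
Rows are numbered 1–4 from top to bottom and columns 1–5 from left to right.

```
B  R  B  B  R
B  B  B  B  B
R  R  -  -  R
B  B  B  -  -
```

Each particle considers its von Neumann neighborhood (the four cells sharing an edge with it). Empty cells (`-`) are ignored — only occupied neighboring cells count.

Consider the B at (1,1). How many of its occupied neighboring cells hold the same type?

Occupied neighbors of (1,1): (2,1)=B, (1,2)=R.
Same type (B): 1 of 2.

1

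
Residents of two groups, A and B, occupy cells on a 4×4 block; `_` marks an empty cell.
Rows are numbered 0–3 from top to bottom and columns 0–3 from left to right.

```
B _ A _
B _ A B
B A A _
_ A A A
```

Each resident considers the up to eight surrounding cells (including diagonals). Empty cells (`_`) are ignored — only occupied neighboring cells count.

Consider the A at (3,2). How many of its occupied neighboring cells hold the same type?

4

Occupied neighbors of (3,2): (2,1)=A, (2,2)=A, (3,1)=A, (3,3)=A.
Same type (A): 4 of 4.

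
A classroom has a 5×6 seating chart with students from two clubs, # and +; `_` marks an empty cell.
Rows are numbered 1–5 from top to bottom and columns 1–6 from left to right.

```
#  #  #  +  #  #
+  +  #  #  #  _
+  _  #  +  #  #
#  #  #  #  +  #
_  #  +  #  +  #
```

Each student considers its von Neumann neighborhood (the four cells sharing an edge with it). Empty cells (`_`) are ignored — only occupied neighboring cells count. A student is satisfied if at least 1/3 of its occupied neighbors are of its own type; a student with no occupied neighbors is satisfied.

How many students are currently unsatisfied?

(1,1)# 1/2 ✓
(1,2)# 2/3 ✓
(1,3)# 2/3 ✓
(1,4)+ 0/3 ✗
(1,5)# 2/3 ✓
(1,6)# 1/1 ✓
(2,1)+ 2/3 ✓
(2,2)+ 1/3 ✓
(2,3)# 3/4 ✓
(2,4)# 2/4 ✓
(2,5)# 3/3 ✓
(3,1)+ 1/2 ✓
(3,3)# 2/3 ✓
(3,4)+ 0/4 ✗
(3,5)# 2/4 ✓
(3,6)# 2/2 ✓
(4,1)# 1/2 ✓
(4,2)# 3/3 ✓
(4,3)# 3/4 ✓
(4,4)# 2/4 ✓
(4,5)+ 1/4 ✗
(4,6)# 2/3 ✓
(5,2)# 1/2 ✓
(5,3)+ 0/3 ✗
(5,4)# 1/3 ✓
(5,5)+ 1/3 ✓
(5,6)# 1/2 ✓
Unsatisfied: (1,4), (3,4), (4,5), (5,3) — 4 in total.

4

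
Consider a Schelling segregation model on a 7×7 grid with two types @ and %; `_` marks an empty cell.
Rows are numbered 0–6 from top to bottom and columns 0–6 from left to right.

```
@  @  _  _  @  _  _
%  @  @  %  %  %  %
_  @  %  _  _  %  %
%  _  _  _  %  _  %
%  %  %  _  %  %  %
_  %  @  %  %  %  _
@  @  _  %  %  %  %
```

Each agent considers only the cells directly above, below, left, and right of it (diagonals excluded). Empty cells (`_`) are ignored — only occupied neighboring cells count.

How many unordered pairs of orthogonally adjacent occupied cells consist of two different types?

Scan each occupied cell's neighbors to the right and below so each pair is counted once.
From row 0: 2 unlike of 4 pairs (running 2/4).
From row 1: 3 unlike of 10 pairs (running 5/14).
From row 2: 1 unlike of 3 pairs (running 6/17).
From row 3: 0 unlike of 3 pairs (running 6/20).
From row 4: 1 unlike of 8 pairs (running 7/28).
From row 5: 3 unlike of 8 pairs (running 10/36).
From row 6: 0 unlike of 4 pairs (running 10/40).
Total adjacent occupied pairs: 40; unlike-type pairs: 10.

10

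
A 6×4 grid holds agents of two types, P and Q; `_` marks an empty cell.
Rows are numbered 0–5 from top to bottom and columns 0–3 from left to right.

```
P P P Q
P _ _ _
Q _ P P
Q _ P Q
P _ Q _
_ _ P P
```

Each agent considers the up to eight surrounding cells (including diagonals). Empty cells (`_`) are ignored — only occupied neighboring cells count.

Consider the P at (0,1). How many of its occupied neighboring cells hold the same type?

Occupied neighbors of (0,1): (0,0)=P, (0,2)=P, (1,0)=P.
Same type (P): 3 of 3.

3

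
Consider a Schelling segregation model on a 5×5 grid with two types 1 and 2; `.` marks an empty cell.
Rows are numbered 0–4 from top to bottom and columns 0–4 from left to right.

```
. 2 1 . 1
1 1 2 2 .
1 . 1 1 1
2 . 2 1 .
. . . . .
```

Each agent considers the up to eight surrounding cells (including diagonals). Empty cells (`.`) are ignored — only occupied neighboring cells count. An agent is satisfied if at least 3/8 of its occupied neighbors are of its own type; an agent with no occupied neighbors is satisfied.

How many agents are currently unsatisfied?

(0,1)2 1/4 not
(0,2)1 1/4 not
(0,4)1 0/1 not
(1,0)1 2/3 satisfied
(1,1)1 4/6 satisfied
(1,2)2 2/6 not
(1,3)2 1/6 not
(2,0)1 2/3 satisfied
(2,2)1 3/6 satisfied
(2,3)1 3/6 satisfied
(2,4)1 2/3 satisfied
(3,0)2 0/1 not
(3,2)2 0/3 not
(3,3)1 3/4 satisfied
Unsatisfied: (0,1), (0,2), (0,4), (1,2), (1,3), (3,0), (3,2) — 7 in total.

7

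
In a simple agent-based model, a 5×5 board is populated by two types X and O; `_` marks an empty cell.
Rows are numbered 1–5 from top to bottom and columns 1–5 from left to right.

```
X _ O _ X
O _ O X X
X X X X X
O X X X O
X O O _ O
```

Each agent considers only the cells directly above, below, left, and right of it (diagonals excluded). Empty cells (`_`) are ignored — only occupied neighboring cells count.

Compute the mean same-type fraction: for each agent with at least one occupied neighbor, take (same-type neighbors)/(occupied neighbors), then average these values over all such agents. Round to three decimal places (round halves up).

Row 1: (1,1)X 0/1 · (1,3)O 1/1 · (1,5)X 1/1
Row 2: (2,1)O 0/2 · (2,3)O 1/3 · (2,4)X 2/3 · (2,5)X 3/3
Row 3: (3,1)X 1/3 · (3,2)X 3/3 · (3,3)X 3/4 · (3,4)X 4/4 · (3,5)X 2/3
Row 4: (4,1)O 0/3 · (4,2)X 2/4 · (4,3)X 3/4 · (4,4)X 2/3 · (4,5)O 1/3
Row 5: (5,1)X 0/2 · (5,2)O 1/3 · (5,3)O 1/2 · (5,5)O 1/1
Sum over 21 agents: 0/1 + 1/1 + 1/1 + 0/2 + 1/3 + 2/3 + 3/3 + 1/3 + 3/3 + 3/4 + 4/4 + 2/3 + 0/3 + 2/4 + 3/4 + 2/3 + 1/3 + 0/2 + 1/3 + 1/2 + 1/1 = 71/6; mean = 71/6 ÷ 21 = 71/126 = 0.563492… → 0.563.

0.563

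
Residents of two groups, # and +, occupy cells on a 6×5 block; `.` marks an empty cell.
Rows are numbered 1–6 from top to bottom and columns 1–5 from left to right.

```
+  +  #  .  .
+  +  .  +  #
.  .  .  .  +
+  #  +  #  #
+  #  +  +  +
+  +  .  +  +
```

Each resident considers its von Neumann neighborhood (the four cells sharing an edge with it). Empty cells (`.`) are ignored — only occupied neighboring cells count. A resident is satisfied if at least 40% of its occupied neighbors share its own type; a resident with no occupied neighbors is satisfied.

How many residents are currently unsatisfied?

(1,1)+ 2/2 satisfied
(1,2)+ 2/3 satisfied
(1,3)# 0/1 not
(2,1)+ 2/2 satisfied
(2,2)+ 2/2 satisfied
(2,4)+ 0/1 not
(2,5)# 0/2 not
(3,5)+ 0/2 not
(4,1)+ 1/2 satisfied
(4,2)# 1/3 not
(4,3)+ 1/3 not
(4,4)# 1/3 not
(4,5)# 1/3 not
(5,1)+ 2/3 satisfied
(5,2)# 1/4 not
(5,3)+ 2/3 satisfied
(5,4)+ 3/4 satisfied
(5,5)+ 2/3 satisfied
(6,1)+ 2/2 satisfied
(6,2)+ 1/2 satisfied
(6,4)+ 2/2 satisfied
(6,5)+ 2/2 satisfied
Unsatisfied: (1,3), (2,4), (2,5), (3,5), (4,2), (4,3), (4,4), (4,5), (5,2) — 9 in total.

9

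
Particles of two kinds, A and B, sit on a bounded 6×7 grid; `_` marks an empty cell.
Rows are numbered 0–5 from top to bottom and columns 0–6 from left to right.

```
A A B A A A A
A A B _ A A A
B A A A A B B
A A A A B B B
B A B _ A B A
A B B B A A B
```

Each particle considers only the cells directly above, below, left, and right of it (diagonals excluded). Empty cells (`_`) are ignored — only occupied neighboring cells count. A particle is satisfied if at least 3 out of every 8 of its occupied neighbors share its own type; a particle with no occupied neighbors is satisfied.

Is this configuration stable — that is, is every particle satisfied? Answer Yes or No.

No

(0,0)A 2/2 ✓
(0,1)A 2/3 ✓
(0,2)B 1/3 ✗
(0,3)A 1/2 ✓
(0,4)A 3/3 ✓
(0,5)A 3/3 ✓
(0,6)A 2/2 ✓
(1,0)A 2/3 ✓
(1,1)A 3/4 ✓
(1,2)B 1/3 ✗
(1,4)A 3/3 ✓
(1,5)A 3/4 ✓
(1,6)A 2/3 ✓
(2,0)B 0/3 ✗
(2,1)A 3/4 ✓
(2,2)A 3/4 ✓
(2,3)A 3/3 ✓
(2,4)A 2/4 ✓
(2,5)B 2/4 ✓
(2,6)B 2/3 ✓
(3,0)A 1/3 ✗
(3,1)A 4/4 ✓
(3,2)A 3/4 ✓
(3,3)A 2/3 ✓
(3,4)B 1/4 ✗
(3,5)B 4/4 ✓
(3,6)B 2/3 ✓
(4,0)B 0/3 ✗
(4,1)A 1/4 ✗
(4,2)B 1/3 ✗
(4,4)A 1/3 ✗
(4,5)B 1/4 ✗
(4,6)A 0/3 ✗
(5,0)A 0/2 ✗
(5,1)B 1/3 ✗
(5,2)B 3/3 ✓
(5,3)B 1/2 ✓
(5,4)A 2/3 ✓
(5,5)A 1/3 ✗
(5,6)B 0/2 ✗
For instance (0,2) has only 1/3 same-type neighbors, below 3/8.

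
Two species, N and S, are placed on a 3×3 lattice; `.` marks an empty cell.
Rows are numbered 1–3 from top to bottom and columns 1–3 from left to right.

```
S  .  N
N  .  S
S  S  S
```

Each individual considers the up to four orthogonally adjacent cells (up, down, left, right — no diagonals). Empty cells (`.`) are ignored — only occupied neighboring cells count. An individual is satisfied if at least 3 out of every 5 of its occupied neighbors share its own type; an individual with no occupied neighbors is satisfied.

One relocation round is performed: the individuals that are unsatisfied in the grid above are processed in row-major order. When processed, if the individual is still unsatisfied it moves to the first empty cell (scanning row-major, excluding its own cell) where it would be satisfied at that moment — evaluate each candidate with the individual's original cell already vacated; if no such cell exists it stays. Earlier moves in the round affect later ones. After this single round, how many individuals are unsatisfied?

1

Initially unsatisfied (in order): (1,1), (1,3), (2,1), (2,3), (3,1).
  (1,1) → (2,2).
  (1,3) → (1,1).
  (2,1): no empty cell satisfies it; stays.
  (2,3): now satisfied by earlier moves; stays.
  (3,1) → (1,3).
Resulting grid:
N . S
N S S
. S S
Unsatisfied now: (2,1).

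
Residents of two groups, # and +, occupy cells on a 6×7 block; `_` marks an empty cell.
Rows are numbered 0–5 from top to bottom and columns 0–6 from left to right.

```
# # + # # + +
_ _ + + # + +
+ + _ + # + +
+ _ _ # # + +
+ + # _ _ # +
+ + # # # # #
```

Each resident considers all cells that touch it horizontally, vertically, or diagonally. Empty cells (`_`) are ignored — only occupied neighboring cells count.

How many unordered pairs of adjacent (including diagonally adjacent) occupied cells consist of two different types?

31

Scan each occupied cell's neighbors to the right and below (and the two forward diagonals) so each pair is counted once.
From row 0: 9 unlike of 20 pairs (running 9/20).
From row 1: 6 unlike of 16 pairs (running 15/36).
From row 2: 6 unlike of 16 pairs (running 21/52).
From row 3: 3 unlike of 11 pairs (running 24/63).
From row 4: 6 unlike of 16 pairs (running 30/79).
From row 5: 1 unlike of 6 pairs (running 31/85).
Total adjacent occupied pairs: 85; unlike-type pairs: 31.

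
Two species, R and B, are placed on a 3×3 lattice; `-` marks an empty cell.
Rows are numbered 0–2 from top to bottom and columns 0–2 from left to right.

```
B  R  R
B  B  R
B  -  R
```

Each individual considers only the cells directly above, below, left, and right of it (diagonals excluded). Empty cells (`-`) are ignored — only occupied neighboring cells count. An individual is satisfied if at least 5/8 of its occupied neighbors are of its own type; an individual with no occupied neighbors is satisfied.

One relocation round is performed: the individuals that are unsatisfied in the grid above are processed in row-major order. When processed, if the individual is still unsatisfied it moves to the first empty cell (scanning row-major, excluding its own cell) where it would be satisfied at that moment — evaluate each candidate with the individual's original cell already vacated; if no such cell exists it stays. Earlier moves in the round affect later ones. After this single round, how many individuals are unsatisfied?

Initially unsatisfied (in order): (0,0), (0,1), (1,1).
  (0,0) → (2,1).
  (0,1): no empty cell satisfies it; stays.
  (1,1): no empty cell satisfies it; stays.
Resulting grid:
- R R
B B R
B B R
Unsatisfied now: (0,1), (1,1), (2,2).

3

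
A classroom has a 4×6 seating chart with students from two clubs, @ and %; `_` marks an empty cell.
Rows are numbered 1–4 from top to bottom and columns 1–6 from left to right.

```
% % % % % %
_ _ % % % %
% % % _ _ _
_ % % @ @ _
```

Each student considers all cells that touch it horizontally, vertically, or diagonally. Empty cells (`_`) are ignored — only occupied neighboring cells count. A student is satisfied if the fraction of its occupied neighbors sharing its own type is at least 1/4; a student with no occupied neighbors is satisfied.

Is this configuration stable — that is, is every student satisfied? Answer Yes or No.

Row 1: (1,1)% 1/1 ✓ · (1,2)% 3/3 ✓ · (1,3)% 4/4 ✓ · (1,4)% 5/5 ✓ · (1,5)% 5/5 ✓ · (1,6)% 3/3 ✓
Row 2: (2,3)% 6/6 ✓ · (2,4)% 6/6 ✓ · (2,5)% 5/5 ✓ · (2,6)% 3/3 ✓
Row 3: (3,1)% 2/2 ✓ · (3,2)% 5/5 ✓ · (3,3)% 5/6 ✓
Row 4: (4,2)% 4/4 ✓ · (4,3)% 3/4 ✓ · (4,4)@ 1/3 ✓ · (4,5)@ 1/1 ✓
All meet the threshold, so the configuration is stable.

Yes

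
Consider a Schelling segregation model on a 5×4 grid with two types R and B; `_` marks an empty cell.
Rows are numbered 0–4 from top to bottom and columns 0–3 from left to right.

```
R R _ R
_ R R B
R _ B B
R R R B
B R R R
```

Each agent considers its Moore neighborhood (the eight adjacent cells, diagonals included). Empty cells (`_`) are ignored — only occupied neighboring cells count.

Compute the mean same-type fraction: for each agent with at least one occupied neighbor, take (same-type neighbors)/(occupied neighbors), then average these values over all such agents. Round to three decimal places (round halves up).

0.649

Row 0: (0,0)R 2/2 · (0,1)R 3/3 · (0,3)R 1/2
Row 1: (1,1)R 4/5 · (1,2)R 3/6 · (1,3)B 2/4
Row 2: (2,0)R 3/3 · (2,2)B 3/7 · (2,3)B 3/5
Row 3: (3,0)R 3/4 · (3,1)R 5/7 · (3,2)R 4/7 · (3,3)B 2/5
Row 4: (4,0)B 0/3 · (4,1)R 4/5 · (4,2)R 4/5 · (4,3)R 2/3
Sum over 17 agents: 2/2 + 3/3 + 1/2 + 4/5 + 3/6 + 2/4 + 3/3 + 3/7 + 3/5 + 3/4 + 5/7 + 4/7 + 2/5 + 0/3 + 4/5 + 4/5 + 2/3 = 4633/420; mean = 4633/420 ÷ 17 = 4633/7140 = 0.648879… → 0.649.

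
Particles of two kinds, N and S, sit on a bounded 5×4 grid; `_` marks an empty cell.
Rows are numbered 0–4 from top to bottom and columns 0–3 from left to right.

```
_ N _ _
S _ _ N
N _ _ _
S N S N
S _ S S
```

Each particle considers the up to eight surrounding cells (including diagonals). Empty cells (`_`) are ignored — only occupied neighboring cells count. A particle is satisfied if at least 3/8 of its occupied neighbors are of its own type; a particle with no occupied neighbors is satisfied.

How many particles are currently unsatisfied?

(0,1)N 0/1 unhappy
(1,0)S 0/2 unhappy
(1,3)N 0/0 ok
(2,0)N 1/3 unhappy
(3,0)S 1/3 unhappy
(3,1)N 1/5 unhappy
(3,2)S 2/4 ok
(3,3)N 0/3 unhappy
(4,0)S 1/2 ok
(4,2)S 2/4 ok
(4,3)S 2/3 ok
Unsatisfied: (0,1), (1,0), (2,0), (3,0), (3,1), (3,3) — 6 in total.

6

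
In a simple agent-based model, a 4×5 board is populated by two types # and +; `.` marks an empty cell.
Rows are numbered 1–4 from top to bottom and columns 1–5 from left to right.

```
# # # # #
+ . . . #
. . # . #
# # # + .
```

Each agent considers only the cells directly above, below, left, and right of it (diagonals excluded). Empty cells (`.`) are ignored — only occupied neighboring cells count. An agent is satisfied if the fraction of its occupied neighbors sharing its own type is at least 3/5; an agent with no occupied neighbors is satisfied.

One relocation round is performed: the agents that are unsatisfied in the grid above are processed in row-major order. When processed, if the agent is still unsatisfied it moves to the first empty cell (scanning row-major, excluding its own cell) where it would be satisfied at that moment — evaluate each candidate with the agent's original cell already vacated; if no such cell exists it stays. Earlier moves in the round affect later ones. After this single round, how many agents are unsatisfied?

1

Initially unsatisfied (in order): (1,1), (2,1), (4,4).
  (1,1) → (2,3).
  (2,1): now satisfied by earlier moves; stays.
  (4,4): no empty cell satisfies it; stays.
Resulting grid:
. # # # #
+ . # . #
. . # . #
# # # + .
Unsatisfied now: (4,4).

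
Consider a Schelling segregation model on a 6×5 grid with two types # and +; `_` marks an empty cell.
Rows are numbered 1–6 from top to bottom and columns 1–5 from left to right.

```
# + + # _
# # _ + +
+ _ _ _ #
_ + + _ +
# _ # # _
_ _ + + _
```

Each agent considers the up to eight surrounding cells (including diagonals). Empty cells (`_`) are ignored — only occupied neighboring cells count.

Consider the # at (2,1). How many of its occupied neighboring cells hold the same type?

Occupied neighbors of (2,1): (1,1)=#, (1,2)=+, (2,2)=#, (3,1)=+.
Same type (#): 2 of 4.

2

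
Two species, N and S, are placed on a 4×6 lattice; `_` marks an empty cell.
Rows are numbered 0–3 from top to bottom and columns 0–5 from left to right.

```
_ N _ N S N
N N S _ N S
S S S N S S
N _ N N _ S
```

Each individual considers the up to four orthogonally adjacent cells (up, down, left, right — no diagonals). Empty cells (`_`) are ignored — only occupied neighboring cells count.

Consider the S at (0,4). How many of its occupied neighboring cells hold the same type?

Occupied neighbors of (0,4): (1,4)=N, (0,3)=N, (0,5)=N.
Same type (S): 0 of 3.

0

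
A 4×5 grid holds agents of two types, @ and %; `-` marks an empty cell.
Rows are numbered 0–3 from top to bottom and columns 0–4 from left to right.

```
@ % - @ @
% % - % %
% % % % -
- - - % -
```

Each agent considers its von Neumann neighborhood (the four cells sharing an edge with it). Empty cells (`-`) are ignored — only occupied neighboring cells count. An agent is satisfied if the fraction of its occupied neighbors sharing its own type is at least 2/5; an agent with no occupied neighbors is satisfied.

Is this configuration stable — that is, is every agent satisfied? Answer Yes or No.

Row 0: (0,0)@ 0/2 ✗ · (0,1)% 1/2 ✓ · (0,3)@ 1/2 ✓ · (0,4)@ 1/2 ✓
Row 1: (1,0)% 2/3 ✓ · (1,1)% 3/3 ✓ · (1,3)% 2/3 ✓ · (1,4)% 1/2 ✓
Row 2: (2,0)% 2/2 ✓ · (2,1)% 3/3 ✓ · (2,2)% 2/2 ✓ · (2,3)% 3/3 ✓
Row 3: (3,3)% 1/1 ✓
For instance (0,0) has only 0/2 same-type neighbors, below 2/5.

No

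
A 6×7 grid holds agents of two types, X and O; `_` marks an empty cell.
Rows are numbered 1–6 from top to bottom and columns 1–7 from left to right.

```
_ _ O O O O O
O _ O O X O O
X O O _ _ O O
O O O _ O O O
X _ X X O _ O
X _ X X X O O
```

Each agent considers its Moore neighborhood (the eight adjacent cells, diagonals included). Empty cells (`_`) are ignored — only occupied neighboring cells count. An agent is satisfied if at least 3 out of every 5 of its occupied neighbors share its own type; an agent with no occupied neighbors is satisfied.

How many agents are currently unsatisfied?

9

(1,3)O 3/3 ok
(1,4)O 4/5 ok
(1,5)O 4/5 ok
(1,6)O 4/5 ok
(1,7)O 3/3 ok
(2,1)O 1/2 unhappy
(2,3)O 5/5 ok
(2,4)O 5/6 ok
(2,5)X 0/6 unhappy
(2,6)O 6/7 ok
(2,7)O 5/5 ok
(3,1)X 0/4 unhappy
(3,2)O 6/7 ok
(3,3)O 5/5 ok
(3,6)O 6/7 ok
(3,7)O 5/5 ok
(4,1)O 2/4 unhappy
(4,2)O 4/7 unhappy
(4,3)O 3/5 ok
(4,5)O 3/4 ok
(4,6)O 6/6 ok
(4,7)O 4/4 ok
(5,1)X 1/3 unhappy
(5,3)X 3/5 ok
(5,4)X 4/7 unhappy
(5,5)O 3/6 unhappy
(5,7)O 4/4 ok
(6,1)X 1/1 ok
(6,3)X 3/3 ok
(6,4)X 4/5 ok
(6,5)X 2/4 unhappy
(6,6)O 3/4 ok
(6,7)O 2/2 ok
Unsatisfied: (2,1), (2,5), (3,1), (4,1), (4,2), (5,1), (5,4), (5,5), (6,5) — 9 in total.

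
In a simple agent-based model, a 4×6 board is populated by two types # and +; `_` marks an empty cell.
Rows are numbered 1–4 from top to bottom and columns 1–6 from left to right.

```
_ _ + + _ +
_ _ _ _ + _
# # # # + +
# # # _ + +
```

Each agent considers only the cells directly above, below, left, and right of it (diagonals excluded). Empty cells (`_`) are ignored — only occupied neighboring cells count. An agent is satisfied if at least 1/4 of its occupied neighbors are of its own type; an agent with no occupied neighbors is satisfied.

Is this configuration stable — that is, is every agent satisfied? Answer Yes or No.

(1,3)+ 1/1 ✓
(1,4)+ 1/1 ✓
(1,6)+ 0/0 ✓
(2,5)+ 1/1 ✓
(3,1)# 2/2 ✓
(3,2)# 3/3 ✓
(3,3)# 3/3 ✓
(3,4)# 1/2 ✓
(3,5)+ 3/4 ✓
(3,6)+ 2/2 ✓
(4,1)# 2/2 ✓
(4,2)# 3/3 ✓
(4,3)# 2/2 ✓
(4,5)+ 2/2 ✓
(4,6)+ 2/2 ✓
All meet the threshold, so the configuration is stable.

Yes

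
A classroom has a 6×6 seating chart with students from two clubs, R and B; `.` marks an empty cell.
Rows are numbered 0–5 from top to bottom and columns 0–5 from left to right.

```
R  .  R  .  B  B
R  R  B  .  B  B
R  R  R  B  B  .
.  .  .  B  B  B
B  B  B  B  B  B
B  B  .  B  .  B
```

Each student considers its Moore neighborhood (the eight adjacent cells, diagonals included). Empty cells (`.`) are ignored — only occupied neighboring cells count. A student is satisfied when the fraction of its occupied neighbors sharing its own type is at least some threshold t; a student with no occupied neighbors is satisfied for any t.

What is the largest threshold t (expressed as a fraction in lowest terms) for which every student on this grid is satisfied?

Row 0: (0,0)R 2/2 · (0,2)R 1/2 · (0,4)B 3/3 · (0,5)B 3/3
Row 1: (1,0)R 4/4 · (1,1)R 6/7 · (1,2)B 1/5 · (1,4)B 5/5 · (1,5)B 4/4
Row 2: (2,0)R 3/3 · (2,1)R 4/5 · (2,2)R 2/5 · (2,3)B 5/6 · (2,4)B 6/6
Row 3: (3,3)B 6/7 · (3,4)B 7/7 · (3,5)B 4/4
Row 4: (4,0)B 3/3 · (4,1)B 4/4 · (4,2)B 5/5 · (4,3)B 5/5 · (4,4)B 7/7 · (4,5)B 4/4
Row 5: (5,0)B 3/3 · (5,1)B 4/4 · (5,3)B 3/3 · (5,5)B 2/2
The smallest same-type fraction is 1/5 at (1,2), which reduces to 1/5. Any threshold above that leaves this student unsatisfied.

1/5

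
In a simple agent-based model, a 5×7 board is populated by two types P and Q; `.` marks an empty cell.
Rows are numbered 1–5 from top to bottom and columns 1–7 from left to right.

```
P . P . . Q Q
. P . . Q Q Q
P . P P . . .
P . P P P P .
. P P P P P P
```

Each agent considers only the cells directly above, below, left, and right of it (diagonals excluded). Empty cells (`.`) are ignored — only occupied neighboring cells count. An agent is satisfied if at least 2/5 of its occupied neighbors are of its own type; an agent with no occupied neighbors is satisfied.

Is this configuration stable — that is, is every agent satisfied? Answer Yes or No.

Yes

Row 1: (1,1)P 0/0 ok · (1,3)P 0/0 ok · (1,6)Q 2/2 ok · (1,7)Q 2/2 ok
Row 2: (2,2)P 0/0 ok · (2,5)Q 1/1 ok · (2,6)Q 3/3 ok · (2,7)Q 2/2 ok
Row 3: (3,1)P 1/1 ok · (3,3)P 2/2 ok · (3,4)P 2/2 ok
Row 4: (4,1)P 1/1 ok · (4,3)P 3/3 ok · (4,4)P 4/4 ok · (4,5)P 3/3 ok · (4,6)P 2/2 ok
Row 5: (5,2)P 1/1 ok · (5,3)P 3/3 ok · (5,4)P 3/3 ok · (5,5)P 3/3 ok · (5,6)P 3/3 ok · (5,7)P 1/1 ok
All meet the threshold, so the configuration is stable.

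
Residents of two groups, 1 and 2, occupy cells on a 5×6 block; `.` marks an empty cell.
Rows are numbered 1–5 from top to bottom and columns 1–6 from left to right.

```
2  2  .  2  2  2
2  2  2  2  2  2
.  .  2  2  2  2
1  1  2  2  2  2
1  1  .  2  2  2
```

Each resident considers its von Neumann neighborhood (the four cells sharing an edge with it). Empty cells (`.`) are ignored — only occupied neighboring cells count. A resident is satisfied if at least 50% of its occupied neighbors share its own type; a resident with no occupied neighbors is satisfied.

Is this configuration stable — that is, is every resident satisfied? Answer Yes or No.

Yes

Row 1: (1,1)2 2/2 satisfied · (1,2)2 2/2 satisfied · (1,4)2 2/2 satisfied · (1,5)2 3/3 satisfied · (1,6)2 2/2 satisfied
Row 2: (2,1)2 2/2 satisfied · (2,2)2 3/3 satisfied · (2,3)2 3/3 satisfied · (2,4)2 4/4 satisfied · (2,5)2 4/4 satisfied · (2,6)2 3/3 satisfied
Row 3: (3,3)2 3/3 satisfied · (3,4)2 4/4 satisfied · (3,5)2 4/4 satisfied · (3,6)2 3/3 satisfied
Row 4: (4,1)1 2/2 satisfied · (4,2)1 2/3 satisfied · (4,3)2 2/3 satisfied · (4,4)2 4/4 satisfied · (4,5)2 4/4 satisfied · (4,6)2 3/3 satisfied
Row 5: (5,1)1 2/2 satisfied · (5,2)1 2/2 satisfied · (5,4)2 2/2 satisfied · (5,5)2 3/3 satisfied · (5,6)2 2/2 satisfied
All meet the threshold, so the configuration is stable.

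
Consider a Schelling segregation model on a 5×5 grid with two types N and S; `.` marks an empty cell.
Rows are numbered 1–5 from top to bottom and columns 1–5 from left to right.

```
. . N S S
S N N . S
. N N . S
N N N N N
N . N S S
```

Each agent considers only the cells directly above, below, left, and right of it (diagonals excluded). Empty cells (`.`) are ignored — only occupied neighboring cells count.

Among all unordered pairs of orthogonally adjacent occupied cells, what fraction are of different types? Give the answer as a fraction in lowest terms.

Scan each occupied cell's neighbors to the right and below so each pair is counted once.
Row 1: N(1,3)–S(1,4)≠ N(1,3)–N(2,3)= S(1,4)–S(1,5)= S(1,5)–S(2,5)=  → 1/4 unlike.
Row 2: S(2,1)–N(2,2)≠ N(2,2)–N(2,3)= N(2,2)–N(3,2)= N(2,3)–N(3,3)= S(2,5)–S(3,5)=  → 1/5 unlike.
Row 3: N(3,2)–N(3,3)= N(3,2)–N(4,2)= N(3,3)–N(4,3)= S(3,5)–N(4,5)≠  → 1/4 unlike.
Row 4: N(4,1)–N(4,2)= N(4,1)–N(5,1)= N(4,2)–N(4,3)= N(4,3)–N(4,4)= N(4,3)–N(5,3)= N(4,4)–N(4,5)= N(4,4)–S(5,4)≠ N(4,5)–S(5,5)≠  → 2/8 unlike.
Row 5: N(5,3)–S(5,4)≠ S(5,4)–S(5,5)=  → 1/2 unlike.
Total adjacent occupied pairs: 23; unlike-type pairs: 6.
6/23 is already in lowest terms.

6/23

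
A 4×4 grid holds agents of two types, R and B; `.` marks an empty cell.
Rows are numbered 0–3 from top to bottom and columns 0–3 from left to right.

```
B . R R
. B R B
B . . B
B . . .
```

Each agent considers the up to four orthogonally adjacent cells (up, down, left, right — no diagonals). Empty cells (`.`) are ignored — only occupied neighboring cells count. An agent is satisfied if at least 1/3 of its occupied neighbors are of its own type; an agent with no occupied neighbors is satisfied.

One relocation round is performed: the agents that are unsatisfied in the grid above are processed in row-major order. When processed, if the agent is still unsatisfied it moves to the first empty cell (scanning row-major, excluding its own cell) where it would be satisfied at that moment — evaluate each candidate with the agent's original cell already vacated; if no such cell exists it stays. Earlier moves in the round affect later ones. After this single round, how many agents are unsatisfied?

Initially unsatisfied (in order): (1,1).
  (1,1) → (0,1).
Resulting grid:
B B R R
. . R B
B . . B
B . . .
All satisfied now.

0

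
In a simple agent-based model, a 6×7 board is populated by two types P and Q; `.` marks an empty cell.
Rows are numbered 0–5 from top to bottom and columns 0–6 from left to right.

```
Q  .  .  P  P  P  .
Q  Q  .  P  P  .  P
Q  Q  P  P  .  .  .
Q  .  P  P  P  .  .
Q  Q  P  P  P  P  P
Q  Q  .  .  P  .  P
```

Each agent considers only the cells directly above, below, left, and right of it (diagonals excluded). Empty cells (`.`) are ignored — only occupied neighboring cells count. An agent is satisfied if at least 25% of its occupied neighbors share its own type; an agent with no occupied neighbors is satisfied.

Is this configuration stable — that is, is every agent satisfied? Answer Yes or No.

(0,0)Q 1/1 ok
(0,3)P 2/2 ok
(0,4)P 3/3 ok
(0,5)P 1/1 ok
(1,0)Q 3/3 ok
(1,1)Q 2/2 ok
(1,3)P 3/3 ok
(1,4)P 2/2 ok
(1,6)P 0/0 ok
(2,0)Q 3/3 ok
(2,1)Q 2/3 ok
(2,2)P 2/3 ok
(2,3)P 3/3 ok
(3,0)Q 2/2 ok
(3,2)P 3/3 ok
(3,3)P 4/4 ok
(3,4)P 2/2 ok
(4,0)Q 3/3 ok
(4,1)Q 2/3 ok
(4,2)P 2/3 ok
(4,3)P 3/3 ok
(4,4)P 4/4 ok
(4,5)P 2/2 ok
(4,6)P 2/2 ok
(5,0)Q 2/2 ok
(5,1)Q 2/2 ok
(5,4)P 1/1 ok
(5,6)P 1/1 ok
All meet the threshold, so the configuration is stable.

Yes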